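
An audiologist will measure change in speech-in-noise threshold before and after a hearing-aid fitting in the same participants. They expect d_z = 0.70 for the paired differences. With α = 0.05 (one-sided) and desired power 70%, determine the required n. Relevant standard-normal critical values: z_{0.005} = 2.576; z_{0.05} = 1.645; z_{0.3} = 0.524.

n = 10 pairs

For a paired (one-sample on differences) test: n = ((z_{α} + z_β) / d)².
z_{α} + z_β = 1.645 + 0.524 = 2.169.
n = (2.169 / 0.70)² = 3.099² = 9.60.
Round up.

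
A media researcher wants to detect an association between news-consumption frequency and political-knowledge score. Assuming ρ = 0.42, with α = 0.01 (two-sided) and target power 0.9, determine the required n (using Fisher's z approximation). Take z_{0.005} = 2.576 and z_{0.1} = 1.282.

Fisher's z: C = ½·ln((1+r)/(1−r)) = ½·ln(2.4483) = 0.4477.
n = ((z_{α/2} + z_β)/C)² + 3.
(2.576 + 1.282) / 0.4477 = 3.858 / 0.4477 = 8.617.
n = 8.617² + 3 = 74.26 + 3 = 77.3.
Round up.

n = 78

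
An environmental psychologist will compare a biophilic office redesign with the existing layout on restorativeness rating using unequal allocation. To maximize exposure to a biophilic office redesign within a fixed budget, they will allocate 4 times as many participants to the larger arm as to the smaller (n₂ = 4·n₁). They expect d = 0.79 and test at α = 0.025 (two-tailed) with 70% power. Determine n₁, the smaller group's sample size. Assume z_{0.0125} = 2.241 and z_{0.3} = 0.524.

n₁ = 16

With allocation ratio k = n₂/n₁ = 4, Var(x̄₁−x̄₂) = σ²(1/n₁ + 1/(k·n₁)) = σ²·(k+1)/(k·n₁).
So n₁ = (1 + 1/k)·((z_{α/2} + z_β)/d)² = 1.250 × (2.765/0.79)².
n₁ = 1.250 × 12.25 = 15.3.
Round up: n₁ = 16, giving n₂ = 4 × 16 = 64.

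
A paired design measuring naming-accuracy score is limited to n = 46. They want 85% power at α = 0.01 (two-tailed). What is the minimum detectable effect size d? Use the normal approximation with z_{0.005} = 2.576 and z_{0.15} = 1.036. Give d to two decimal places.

d_min ≈ 0.53

For a single sample (or paired design) of n = 46: d_min = (z_{α/2} + z_β)/√n.
z-sum = 2.576 + 1.036 = 3.612.
d_min = 3.612 / √46 = 3.612 / 6.782 = 0.533.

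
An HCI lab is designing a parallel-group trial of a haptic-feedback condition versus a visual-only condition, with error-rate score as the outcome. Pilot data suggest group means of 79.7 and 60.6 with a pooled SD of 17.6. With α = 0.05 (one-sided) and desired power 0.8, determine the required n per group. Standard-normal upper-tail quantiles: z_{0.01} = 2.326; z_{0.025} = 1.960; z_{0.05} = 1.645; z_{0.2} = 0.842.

Cohen's d = |M₁ − M₂| / SD_pooled = |79.7 − 60.6| / 17.6 = 19.1 / 17.6 = 1.085.
For two independent groups with equal n: n = 2·((z_{α} + z_β) / d)².
z_{α} + z_β = 1.645 + 0.842 = 2.487.
n = 2 × (2.487 / 1.085)² = 2 × 2.292² = 2 × 5.25 = 10.5.
Round up to the next whole participant.

n = 11 per group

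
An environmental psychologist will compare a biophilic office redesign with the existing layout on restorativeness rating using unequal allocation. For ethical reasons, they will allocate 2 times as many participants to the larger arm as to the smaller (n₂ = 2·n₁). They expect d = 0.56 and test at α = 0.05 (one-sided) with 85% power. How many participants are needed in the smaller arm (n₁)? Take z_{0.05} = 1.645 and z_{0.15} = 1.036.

With allocation ratio k = n₂/n₁ = 2, Var(x̄₁−x̄₂) = σ²(1/n₁ + 1/(k·n₁)) = σ²·(k+1)/(k·n₁).
So n₁ = (1 + 1/k)·((z_{α} + z_β)/d)² = 1.500 × (2.681/0.56)².
n₁ = 1.500 × 22.92 = 34.4.
Round up: n₁ = 35, giving n₂ = 2 × 35 = 70.

n₁ = 35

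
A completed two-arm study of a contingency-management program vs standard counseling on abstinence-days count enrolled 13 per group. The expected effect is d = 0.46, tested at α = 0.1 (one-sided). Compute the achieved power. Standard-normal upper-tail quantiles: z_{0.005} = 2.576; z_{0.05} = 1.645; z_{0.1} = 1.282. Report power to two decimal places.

power ≈ 0.46

For two equal groups, power = Φ(d·√(n/2) − z_{α}).
d·√(n/2) = 0.46 × √(13/2) = 0.46 × 2.550 = 1.173.
z_β = 1.173 − 1.282 = -0.109.
Power = Φ(-0.109) = 0.457.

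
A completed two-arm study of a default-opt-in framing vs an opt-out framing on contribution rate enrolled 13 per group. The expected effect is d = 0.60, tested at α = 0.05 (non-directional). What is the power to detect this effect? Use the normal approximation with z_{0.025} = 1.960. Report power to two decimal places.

power ≈ 0.33

For two equal groups, power = Φ(d·√(n/2) − z_{α/2}).
d·√(n/2) = 0.60 × √(13/2) = 0.60 × 2.550 = 1.530.
z_β = 1.530 − 1.960 = -0.430.
Power = Φ(-0.430) = 0.333.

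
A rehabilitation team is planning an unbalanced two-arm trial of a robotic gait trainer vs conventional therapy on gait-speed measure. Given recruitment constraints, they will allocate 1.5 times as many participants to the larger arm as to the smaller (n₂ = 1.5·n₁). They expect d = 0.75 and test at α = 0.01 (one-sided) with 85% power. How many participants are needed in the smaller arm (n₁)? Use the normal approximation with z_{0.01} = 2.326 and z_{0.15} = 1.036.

With allocation ratio k = n₂/n₁ = 1.5, Var(x̄₁−x̄₂) = σ²(1/n₁ + 1/(k·n₁)) = σ²·(k+1)/(k·n₁).
So n₁ = (1 + 1/k)·((z_{α} + z_β)/d)² = 1.667 × (3.362/0.75)².
n₁ = 1.667 × 20.09 = 33.5.
Round up: n₁ = 34, giving n₂ = 1.5 × 34 = 51.

n₁ = 34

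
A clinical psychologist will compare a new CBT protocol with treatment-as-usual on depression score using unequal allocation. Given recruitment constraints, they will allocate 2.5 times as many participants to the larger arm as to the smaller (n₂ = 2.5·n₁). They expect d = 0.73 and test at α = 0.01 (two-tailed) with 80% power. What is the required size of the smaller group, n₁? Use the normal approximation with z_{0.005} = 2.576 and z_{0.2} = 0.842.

With allocation ratio k = n₂/n₁ = 2.5, Var(x̄₁−x̄₂) = σ²(1/n₁ + 1/(k·n₁)) = σ²·(k+1)/(k·n₁).
So n₁ = (1 + 1/k)·((z_{α/2} + z_β)/d)² = 1.400 × (3.418/0.73)².
n₁ = 1.400 × 21.92 = 30.7.
Round up: n₁ = 31, giving n₂ = ⌈2.5 × 31⌉ = ⌈77.5⌉ = 78.

n₁ = 31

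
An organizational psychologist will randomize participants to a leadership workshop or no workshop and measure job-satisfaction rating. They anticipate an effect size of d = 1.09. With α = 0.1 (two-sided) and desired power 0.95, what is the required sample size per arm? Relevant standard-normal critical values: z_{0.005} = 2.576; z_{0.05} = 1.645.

n = 19 per group

For two independent groups with equal n: n = 2·((z_{α/2} + z_β) / d)².
z_{α/2} + z_β = 1.645 + 1.645 = 3.290.
n = 2 × (3.290 / 1.09)² = 2 × 3.018² = 2 × 9.11 = 18.2.
Round up to the next whole participant.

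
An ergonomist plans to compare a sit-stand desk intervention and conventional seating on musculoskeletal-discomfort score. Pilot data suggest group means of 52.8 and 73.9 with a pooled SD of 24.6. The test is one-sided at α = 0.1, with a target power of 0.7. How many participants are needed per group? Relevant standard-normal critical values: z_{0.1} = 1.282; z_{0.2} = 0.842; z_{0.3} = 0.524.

Cohen's d = |M₁ − M₂| / SD_pooled = |52.8 − 73.9| / 24.6 = 21.1 / 24.6 = 0.858.
For two independent groups with equal n: n = 2·((z_{α} + z_β) / d)².
z_{α} + z_β = 1.282 + 0.524 = 1.806.
n = 2 × (1.806 / 0.858)² = 2 × 2.105² = 2 × 4.43 = 8.9.
Round up to the next whole participant.

n = 9 per group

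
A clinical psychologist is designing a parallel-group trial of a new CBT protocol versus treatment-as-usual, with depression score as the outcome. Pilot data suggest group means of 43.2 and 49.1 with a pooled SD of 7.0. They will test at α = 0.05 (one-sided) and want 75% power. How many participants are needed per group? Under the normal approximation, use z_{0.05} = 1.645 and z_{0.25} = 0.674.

Cohen's d = |M₁ − M₂| / SD_pooled = |43.2 − 49.1| / 7.0 = 5.9 / 7.0 = 0.843.
For two independent groups with equal n: n = 2·((z_{α} + z_β) / d)².
z_{α} + z_β = 1.645 + 0.674 = 2.319.
n = 2 × (2.319 / 0.843)² = 2 × 2.751² = 2 × 7.57 = 15.1.
Round up to the next whole participant.

n = 16 per group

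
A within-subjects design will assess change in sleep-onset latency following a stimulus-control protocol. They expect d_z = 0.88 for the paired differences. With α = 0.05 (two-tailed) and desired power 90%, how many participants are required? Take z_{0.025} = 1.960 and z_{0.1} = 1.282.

For a paired (one-sample on differences) test: n = ((z_{α/2} + z_β) / d)².
z_{α/2} + z_β = 1.960 + 1.282 = 3.242.
n = (3.242 / 0.88)² = 3.684² = 13.57.
Round up.

n = 14 pairs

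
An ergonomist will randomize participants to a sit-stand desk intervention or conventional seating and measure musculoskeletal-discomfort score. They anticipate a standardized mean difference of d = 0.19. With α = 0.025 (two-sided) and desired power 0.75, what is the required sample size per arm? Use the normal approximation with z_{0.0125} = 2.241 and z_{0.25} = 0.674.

n = 471 per group

For two independent groups with equal n: n = 2·((z_{α/2} + z_β) / d)².
z_{α/2} + z_β = 2.241 + 0.674 = 2.915.
n = 2 × (2.915 / 0.19)² = 2 × 15.342² = 2 × 235.38 = 470.8.
Round up to the next whole participant.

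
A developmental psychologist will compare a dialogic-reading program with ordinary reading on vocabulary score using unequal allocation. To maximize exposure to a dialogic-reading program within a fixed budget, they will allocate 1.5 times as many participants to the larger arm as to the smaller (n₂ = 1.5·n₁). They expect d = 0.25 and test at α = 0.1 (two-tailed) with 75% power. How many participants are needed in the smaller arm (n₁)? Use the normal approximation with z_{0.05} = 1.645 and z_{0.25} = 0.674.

n₁ = 144

With allocation ratio k = n₂/n₁ = 1.5, Var(x̄₁−x̄₂) = σ²(1/n₁ + 1/(k·n₁)) = σ²·(k+1)/(k·n₁).
So n₁ = (1 + 1/k)·((z_{α/2} + z_β)/d)² = 1.667 × (2.319/0.25)².
n₁ = 1.667 × 86.04 = 143.4.
Round up: n₁ = 144, giving n₂ = 1.5 × 144 = 216.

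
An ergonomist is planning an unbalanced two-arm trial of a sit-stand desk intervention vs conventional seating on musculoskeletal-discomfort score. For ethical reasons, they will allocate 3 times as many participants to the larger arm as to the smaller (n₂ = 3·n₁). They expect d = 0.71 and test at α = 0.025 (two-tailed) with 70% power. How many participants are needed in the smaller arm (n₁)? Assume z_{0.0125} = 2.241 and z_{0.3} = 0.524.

With allocation ratio k = n₂/n₁ = 3, Var(x̄₁−x̄₂) = σ²(1/n₁ + 1/(k·n₁)) = σ²·(k+1)/(k·n₁).
So n₁ = (1 + 1/k)·((z_{α/2} + z_β)/d)² = 1.333 × (2.765/0.71)².
n₁ = 1.333 × 15.17 = 20.2.
Round up: n₁ = 21, giving n₂ = 3 × 21 = 63.

n₁ = 21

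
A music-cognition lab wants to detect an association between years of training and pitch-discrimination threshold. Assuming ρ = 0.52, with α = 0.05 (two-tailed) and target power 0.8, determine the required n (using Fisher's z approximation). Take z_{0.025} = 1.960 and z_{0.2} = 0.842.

n = 27

Fisher's z: C = ½·ln((1+r)/(1−r)) = ½·ln(3.1667) = 0.5763.
n = ((z_{α/2} + z_β)/C)² + 3.
(1.960 + 0.842) / 0.5763 = 2.802 / 0.5763 = 4.862.
n = 4.862² + 3 = 23.64 + 3 = 26.6.
Round up.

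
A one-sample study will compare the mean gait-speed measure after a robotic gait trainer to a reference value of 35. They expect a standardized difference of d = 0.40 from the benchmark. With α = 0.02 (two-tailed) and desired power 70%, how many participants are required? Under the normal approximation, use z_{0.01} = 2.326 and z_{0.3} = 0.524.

n = 51

For a one-sample test: n = ((z_{α/2} + z_β) / d)².
z_{α/2} + z_β = 2.326 + 0.524 = 2.850.
n = (2.850 / 0.40)² = 7.125² = 50.77.
Round up.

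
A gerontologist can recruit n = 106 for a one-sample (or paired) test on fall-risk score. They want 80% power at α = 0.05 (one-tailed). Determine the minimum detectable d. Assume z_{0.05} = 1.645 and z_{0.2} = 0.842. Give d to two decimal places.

d_min ≈ 0.24

For a single sample (or paired design) of n = 106: d_min = (z_{α} + z_β)/√n.
z-sum = 1.645 + 0.842 = 2.487.
d_min = 2.487 / √106 = 2.487 / 10.296 = 0.242.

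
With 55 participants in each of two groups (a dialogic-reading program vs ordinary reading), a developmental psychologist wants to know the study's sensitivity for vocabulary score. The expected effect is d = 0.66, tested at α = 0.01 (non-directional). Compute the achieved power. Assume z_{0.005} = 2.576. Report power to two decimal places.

power ≈ 0.81

For two equal groups, power = Φ(d·√(n/2) − z_{α/2}).
d·√(n/2) = 0.66 × √(55/2) = 0.66 × 5.244 = 3.461.
z_β = 3.461 − 2.576 = 0.885.
Power = Φ(0.885) = 0.812.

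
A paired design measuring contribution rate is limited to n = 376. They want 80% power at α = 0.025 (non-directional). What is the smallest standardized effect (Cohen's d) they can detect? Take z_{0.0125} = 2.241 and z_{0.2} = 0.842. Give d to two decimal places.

For a single sample (or paired design) of n = 376: d_min = (z_{α/2} + z_β)/√n.
z-sum = 2.241 + 0.842 = 3.083.
d_min = 3.083 / √376 = 3.083 / 19.391 = 0.159.

d_min ≈ 0.16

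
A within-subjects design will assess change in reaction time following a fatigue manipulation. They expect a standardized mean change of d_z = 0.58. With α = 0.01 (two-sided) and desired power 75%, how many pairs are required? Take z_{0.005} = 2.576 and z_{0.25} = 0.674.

n = 32 pairs

For a paired (one-sample on differences) test: n = ((z_{α/2} + z_β) / d)².
z_{α/2} + z_β = 2.576 + 0.674 = 3.250.
n = (3.250 / 0.58)² = 5.603² = 31.40.
Round up.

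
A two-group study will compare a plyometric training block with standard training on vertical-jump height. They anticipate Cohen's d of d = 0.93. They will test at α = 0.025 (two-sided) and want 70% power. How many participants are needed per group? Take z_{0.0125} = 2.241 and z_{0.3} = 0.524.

n = 18 per group

For two independent groups with equal n: n = 2·((z_{α/2} + z_β) / d)².
z_{α/2} + z_β = 2.241 + 0.524 = 2.765.
n = 2 × (2.765 / 0.93)² = 2 × 2.973² = 2 × 8.84 = 17.7.
Round up to the next whole participant.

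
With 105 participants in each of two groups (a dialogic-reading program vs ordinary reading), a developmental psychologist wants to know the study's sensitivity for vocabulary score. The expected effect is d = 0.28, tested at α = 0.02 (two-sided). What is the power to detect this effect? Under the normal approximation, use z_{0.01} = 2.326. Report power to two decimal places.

For two equal groups, power = Φ(d·√(n/2) − z_{α/2}).
d·√(n/2) = 0.28 × √(105/2) = 0.28 × 7.246 = 2.029.
z_β = 2.029 − 2.326 = -0.297.
Power = Φ(-0.297) = 0.383.

power ≈ 0.38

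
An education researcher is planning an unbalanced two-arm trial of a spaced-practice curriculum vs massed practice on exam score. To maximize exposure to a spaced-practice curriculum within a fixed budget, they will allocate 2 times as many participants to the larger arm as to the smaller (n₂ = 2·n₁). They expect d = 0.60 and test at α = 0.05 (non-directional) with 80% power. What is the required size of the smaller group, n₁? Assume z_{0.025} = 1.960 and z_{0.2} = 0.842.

With allocation ratio k = n₂/n₁ = 2, Var(x̄₁−x̄₂) = σ²(1/n₁ + 1/(k·n₁)) = σ²·(k+1)/(k·n₁).
So n₁ = (1 + 1/k)·((z_{α/2} + z_β)/d)² = 1.500 × (2.802/0.60)².
n₁ = 1.500 × 21.81 = 32.7.
Round up: n₁ = 33, giving n₂ = 2 × 33 = 66.

n₁ = 33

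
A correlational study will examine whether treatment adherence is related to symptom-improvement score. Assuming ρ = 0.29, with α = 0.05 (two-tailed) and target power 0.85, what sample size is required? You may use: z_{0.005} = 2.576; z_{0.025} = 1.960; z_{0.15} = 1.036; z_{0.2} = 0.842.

n = 104

Fisher's z: C = ½·ln((1+r)/(1−r)) = ½·ln(1.8169) = 0.2986.
n = ((z_{α/2} + z_β)/C)² + 3.
(1.960 + 1.036) / 0.2986 = 2.996 / 0.2986 = 10.033.
n = 10.033² + 3 = 100.67 + 3 = 103.7.
Round up.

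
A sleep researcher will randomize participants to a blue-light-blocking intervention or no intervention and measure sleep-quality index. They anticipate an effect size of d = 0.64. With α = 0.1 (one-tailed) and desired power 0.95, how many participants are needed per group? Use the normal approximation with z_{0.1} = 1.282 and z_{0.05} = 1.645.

For two independent groups with equal n: n = 2·((z_{α} + z_β) / d)².
z_{α} + z_β = 1.282 + 1.645 = 2.927.
n = 2 × (2.927 / 0.64)² = 2 × 4.573² = 2 × 20.92 = 41.8.
Round up to the next whole participant.

n = 42 per group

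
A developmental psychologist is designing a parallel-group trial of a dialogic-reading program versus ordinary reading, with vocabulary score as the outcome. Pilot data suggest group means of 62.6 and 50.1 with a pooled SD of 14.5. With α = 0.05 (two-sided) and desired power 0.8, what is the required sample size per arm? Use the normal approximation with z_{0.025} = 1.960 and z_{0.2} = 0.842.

n = 22 per group

Cohen's d = |M₁ − M₂| / SD_pooled = |62.6 − 50.1| / 14.5 = 12.5 / 14.5 = 0.862.
For two independent groups with equal n: n = 2·((z_{α/2} + z_β) / d)².
z_{α/2} + z_β = 1.960 + 0.842 = 2.802.
n = 2 × (2.802 / 0.862)² = 2 × 3.251² = 2 × 10.57 = 21.1.
Round up to the next whole participant.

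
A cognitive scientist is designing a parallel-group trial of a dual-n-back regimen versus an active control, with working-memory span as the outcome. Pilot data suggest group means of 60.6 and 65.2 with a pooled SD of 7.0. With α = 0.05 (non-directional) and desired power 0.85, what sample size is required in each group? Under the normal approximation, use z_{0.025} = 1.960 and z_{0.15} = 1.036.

Cohen's d = |M₁ − M₂| / SD_pooled = |60.6 − 65.2| / 7.0 = 4.6 / 7.0 = 0.657.
For two independent groups with equal n: n = 2·((z_{α/2} + z_β) / d)².
z_{α/2} + z_β = 1.960 + 1.036 = 2.996.
n = 2 × (2.996 / 0.657)² = 2 × 4.560² = 2 × 20.79 = 41.6.
Round up to the next whole participant.

n = 42 per group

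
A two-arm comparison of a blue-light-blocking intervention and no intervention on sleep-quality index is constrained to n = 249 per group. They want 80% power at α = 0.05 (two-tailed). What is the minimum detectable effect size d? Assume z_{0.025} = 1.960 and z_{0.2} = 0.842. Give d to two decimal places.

For two independent groups of n = 249 each: d_min = (z_{α/2} + z_β)·√(2/n).
z-sum = 1.960 + 0.842 = 2.802.
d_min = 2.802 × √(2/249) = 2.802 × 0.0896 = 0.251.

d_min ≈ 0.25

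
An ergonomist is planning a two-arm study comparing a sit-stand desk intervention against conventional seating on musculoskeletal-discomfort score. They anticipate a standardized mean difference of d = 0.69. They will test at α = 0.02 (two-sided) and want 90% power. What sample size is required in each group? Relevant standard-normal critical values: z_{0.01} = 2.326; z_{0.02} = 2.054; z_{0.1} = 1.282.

For two independent groups with equal n: n = 2·((z_{α/2} + z_β) / d)².
z_{α/2} + z_β = 2.326 + 1.282 = 3.608.
n = 2 × (3.608 / 0.69)² = 2 × 5.229² = 2 × 27.34 = 54.7.
Round up to the next whole participant.

n = 55 per group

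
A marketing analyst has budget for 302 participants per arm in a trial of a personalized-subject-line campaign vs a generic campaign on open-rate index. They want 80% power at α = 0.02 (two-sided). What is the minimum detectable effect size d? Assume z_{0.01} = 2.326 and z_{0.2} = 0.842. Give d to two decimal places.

For two independent groups of n = 302 each: d_min = (z_{α/2} + z_β)·√(2/n).
z-sum = 2.326 + 0.842 = 3.168.
d_min = 3.168 × √(2/302) = 3.168 × 0.0814 = 0.258.

d_min ≈ 0.26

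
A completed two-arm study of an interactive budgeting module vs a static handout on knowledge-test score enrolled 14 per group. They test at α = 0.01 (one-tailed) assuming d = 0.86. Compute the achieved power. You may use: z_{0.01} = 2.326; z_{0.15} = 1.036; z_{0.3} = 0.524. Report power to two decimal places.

For two equal groups, power = Φ(d·√(n/2) − z_{α}).
d·√(n/2) = 0.86 × √(14/2) = 0.86 × 2.646 = 2.275.
z_β = 2.275 − 2.326 = -0.051.
Power = Φ(-0.051) = 0.480.

power ≈ 0.48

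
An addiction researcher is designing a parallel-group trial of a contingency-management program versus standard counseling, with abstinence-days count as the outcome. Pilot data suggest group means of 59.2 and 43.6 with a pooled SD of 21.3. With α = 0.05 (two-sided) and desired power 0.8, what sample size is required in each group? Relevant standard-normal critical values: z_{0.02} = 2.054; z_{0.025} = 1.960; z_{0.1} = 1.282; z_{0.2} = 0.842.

n = 30 per group

Cohen's d = |M₁ − M₂| / SD_pooled = |59.2 − 43.6| / 21.3 = 15.6 / 21.3 = 0.732.
For two independent groups with equal n: n = 2·((z_{α/2} + z_β) / d)².
z_{α/2} + z_β = 1.960 + 0.842 = 2.802.
n = 2 × (2.802 / 0.732)² = 2 × 3.828² = 2 × 14.65 = 29.3.
Round up to the next whole participant.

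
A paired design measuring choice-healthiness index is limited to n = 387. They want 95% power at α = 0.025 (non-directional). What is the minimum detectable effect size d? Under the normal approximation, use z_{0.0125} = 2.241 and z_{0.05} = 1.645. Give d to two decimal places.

d_min ≈ 0.20

For a single sample (or paired design) of n = 387: d_min = (z_{α/2} + z_β)/√n.
z-sum = 2.241 + 1.645 = 3.886.
d_min = 3.886 / √387 = 3.886 / 19.672 = 0.198.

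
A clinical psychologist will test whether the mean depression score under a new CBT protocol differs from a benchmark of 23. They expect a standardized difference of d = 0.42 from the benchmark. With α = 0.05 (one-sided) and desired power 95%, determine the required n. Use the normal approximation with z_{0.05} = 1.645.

For a one-sample test: n = ((z_{α} + z_β) / d)².
z_{α} + z_β = 1.645 + 1.645 = 3.290.
n = (3.290 / 0.42)² = 7.833² = 61.36.
Round up.

n = 62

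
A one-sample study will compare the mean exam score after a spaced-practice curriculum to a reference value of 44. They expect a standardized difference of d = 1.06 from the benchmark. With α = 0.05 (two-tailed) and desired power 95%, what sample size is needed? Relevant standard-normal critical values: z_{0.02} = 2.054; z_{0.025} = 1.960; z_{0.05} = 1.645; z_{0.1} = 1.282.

For a one-sample test: n = ((z_{α/2} + z_β) / d)².
z_{α/2} + z_β = 1.960 + 1.645 = 3.605.
n = (3.605 / 1.06)² = 3.401² = 11.57.
Round up.

n = 12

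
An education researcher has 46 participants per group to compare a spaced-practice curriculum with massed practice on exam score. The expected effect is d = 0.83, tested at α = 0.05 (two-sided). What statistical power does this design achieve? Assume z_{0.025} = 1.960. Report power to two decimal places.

power ≈ 0.98

For two equal groups, power = Φ(d·√(n/2) − z_{α/2}).
d·√(n/2) = 0.83 × √(46/2) = 0.83 × 4.796 = 3.981.
z_β = 3.981 − 1.960 = 2.021.
Power = Φ(2.021) = 0.978.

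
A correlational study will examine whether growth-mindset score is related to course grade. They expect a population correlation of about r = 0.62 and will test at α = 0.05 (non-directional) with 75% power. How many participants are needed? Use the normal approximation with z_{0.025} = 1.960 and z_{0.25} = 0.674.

n = 17

Fisher's z: C = ½·ln((1+r)/(1−r)) = ½·ln(4.2632) = 0.7250.
n = ((z_{α/2} + z_β)/C)² + 3.
(1.960 + 0.674) / 0.7250 = 2.634 / 0.7250 = 3.633.
n = 3.633² + 3 = 13.20 + 3 = 16.2.
Round up.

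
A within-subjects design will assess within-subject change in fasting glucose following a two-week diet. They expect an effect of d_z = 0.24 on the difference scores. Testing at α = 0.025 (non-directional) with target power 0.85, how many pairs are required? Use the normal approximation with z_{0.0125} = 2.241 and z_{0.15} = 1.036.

For a paired (one-sample on differences) test: n = ((z_{α/2} + z_β) / d)².
z_{α/2} + z_β = 2.241 + 1.036 = 3.277.
n = (3.277 / 0.24)² = 13.654² = 186.44.
Round up.

n = 187 pairs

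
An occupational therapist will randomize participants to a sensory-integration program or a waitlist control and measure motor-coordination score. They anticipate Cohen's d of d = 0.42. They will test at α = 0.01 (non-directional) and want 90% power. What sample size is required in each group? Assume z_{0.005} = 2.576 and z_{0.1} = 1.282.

n = 169 per group

For two independent groups with equal n: n = 2·((z_{α/2} + z_β) / d)².
z_{α/2} + z_β = 2.576 + 1.282 = 3.858.
n = 2 × (3.858 / 0.42)² = 2 × 9.186² = 2 × 84.38 = 168.8.
Round up to the next whole participant.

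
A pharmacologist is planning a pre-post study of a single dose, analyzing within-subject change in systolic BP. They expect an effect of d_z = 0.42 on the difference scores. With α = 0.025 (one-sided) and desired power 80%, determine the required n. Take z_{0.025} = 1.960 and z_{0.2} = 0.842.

For a paired (one-sample on differences) test: n = ((z_{α} + z_β) / d)².
z_{α} + z_β = 1.960 + 0.842 = 2.802.
n = (2.802 / 0.42)² = 6.671² = 44.51.
Round up.

n = 45 pairs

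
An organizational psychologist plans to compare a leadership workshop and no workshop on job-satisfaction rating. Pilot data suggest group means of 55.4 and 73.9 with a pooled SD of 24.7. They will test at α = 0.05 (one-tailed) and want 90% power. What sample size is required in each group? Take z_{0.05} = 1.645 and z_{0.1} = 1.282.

Cohen's d = |M₁ − M₂| / SD_pooled = |55.4 − 73.9| / 24.7 = 18.5 / 24.7 = 0.749.
For two independent groups with equal n: n = 2·((z_{α} + z_β) / d)².
z_{α} + z_β = 1.645 + 1.282 = 2.927.
n = 2 × (2.927 / 0.749)² = 2 × 3.908² = 2 × 15.27 = 30.5.
Round up to the next whole participant.

n = 31 per group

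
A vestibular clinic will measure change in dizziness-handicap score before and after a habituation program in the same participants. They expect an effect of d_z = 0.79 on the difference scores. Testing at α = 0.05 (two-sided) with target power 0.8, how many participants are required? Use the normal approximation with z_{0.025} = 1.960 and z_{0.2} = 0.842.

n = 13 pairs

For a paired (one-sample on differences) test: n = ((z_{α/2} + z_β) / d)².
z_{α/2} + z_β = 1.960 + 0.842 = 2.802.
n = (2.802 / 0.79)² = 3.547² = 12.58.
Round up.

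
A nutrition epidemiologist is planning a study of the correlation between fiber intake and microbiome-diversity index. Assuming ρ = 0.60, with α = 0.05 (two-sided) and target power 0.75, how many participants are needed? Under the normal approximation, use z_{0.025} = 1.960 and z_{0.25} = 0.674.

n = 18

Fisher's z: C = ½·ln((1+r)/(1−r)) = ½·ln(4.0000) = 0.6931.
n = ((z_{α/2} + z_β)/C)² + 3.
(1.960 + 0.674) / 0.6931 = 2.634 / 0.6931 = 3.800.
n = 3.800² + 3 = 14.44 + 3 = 17.4.
Round up.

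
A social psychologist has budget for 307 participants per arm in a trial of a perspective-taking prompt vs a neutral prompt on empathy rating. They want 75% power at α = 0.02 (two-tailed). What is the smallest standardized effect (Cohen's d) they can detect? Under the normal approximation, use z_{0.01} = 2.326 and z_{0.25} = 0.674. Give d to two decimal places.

d_min ≈ 0.24

For two independent groups of n = 307 each: d_min = (z_{α/2} + z_β)·√(2/n).
z-sum = 2.326 + 0.674 = 3.000.
d_min = 3.000 × √(2/307) = 3.000 × 0.0807 = 0.242.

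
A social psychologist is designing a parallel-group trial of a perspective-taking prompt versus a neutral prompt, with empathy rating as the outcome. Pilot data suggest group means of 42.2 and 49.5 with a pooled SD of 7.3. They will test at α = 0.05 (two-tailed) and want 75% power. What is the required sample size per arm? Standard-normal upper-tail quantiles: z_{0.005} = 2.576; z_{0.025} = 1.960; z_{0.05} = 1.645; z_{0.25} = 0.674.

n = 14 per group

Cohen's d = |M₁ − M₂| / SD_pooled = |42.2 − 49.5| / 7.3 = 7.3 / 7.3 = 1.000.
For two independent groups with equal n: n = 2·((z_{α/2} + z_β) / d)².
z_{α/2} + z_β = 1.960 + 0.674 = 2.634.
n = 2 × (2.634 / 1.000)² = 2 × 2.634² = 2 × 6.94 = 13.9.
Round up to the next whole participant.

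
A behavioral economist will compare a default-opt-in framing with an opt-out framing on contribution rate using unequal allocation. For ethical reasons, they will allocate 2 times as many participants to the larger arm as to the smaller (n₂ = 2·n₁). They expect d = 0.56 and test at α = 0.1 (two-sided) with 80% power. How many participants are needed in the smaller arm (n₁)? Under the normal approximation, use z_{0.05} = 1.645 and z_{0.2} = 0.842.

n₁ = 30

With allocation ratio k = n₂/n₁ = 2, Var(x̄₁−x̄₂) = σ²(1/n₁ + 1/(k·n₁)) = σ²·(k+1)/(k·n₁).
So n₁ = (1 + 1/k)·((z_{α/2} + z_β)/d)² = 1.500 × (2.487/0.56)².
n₁ = 1.500 × 19.72 = 29.6.
Round up: n₁ = 30, giving n₂ = 2 × 30 = 60.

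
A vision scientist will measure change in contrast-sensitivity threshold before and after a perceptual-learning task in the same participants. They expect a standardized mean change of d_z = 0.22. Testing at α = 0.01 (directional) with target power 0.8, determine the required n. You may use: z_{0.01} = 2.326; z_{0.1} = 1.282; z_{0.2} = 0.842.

n = 208 pairs

For a paired (one-sample on differences) test: n = ((z_{α} + z_β) / d)².
z_{α} + z_β = 2.326 + 0.842 = 3.168.
n = (3.168 / 0.22)² = 14.400² = 207.36.
Round up.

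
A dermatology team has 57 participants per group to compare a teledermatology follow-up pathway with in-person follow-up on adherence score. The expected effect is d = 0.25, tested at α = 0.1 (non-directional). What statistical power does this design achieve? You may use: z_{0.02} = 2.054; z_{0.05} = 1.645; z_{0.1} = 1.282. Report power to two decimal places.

power ≈ 0.38

For two equal groups, power = Φ(d·√(n/2) − z_{α/2}).
d·√(n/2) = 0.25 × √(57/2) = 0.25 × 5.339 = 1.335.
z_β = 1.335 − 1.645 = -0.310.
Power = Φ(-0.310) = 0.378.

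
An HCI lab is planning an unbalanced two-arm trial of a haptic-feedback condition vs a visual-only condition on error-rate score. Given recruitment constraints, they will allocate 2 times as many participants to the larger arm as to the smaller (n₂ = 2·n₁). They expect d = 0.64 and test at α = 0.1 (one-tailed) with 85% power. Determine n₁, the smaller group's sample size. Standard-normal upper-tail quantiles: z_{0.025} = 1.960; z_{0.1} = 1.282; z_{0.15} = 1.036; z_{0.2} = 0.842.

n₁ = 20

With allocation ratio k = n₂/n₁ = 2, Var(x̄₁−x̄₂) = σ²(1/n₁ + 1/(k·n₁)) = σ²·(k+1)/(k·n₁).
So n₁ = (1 + 1/k)·((z_{α} + z_β)/d)² = 1.500 × (2.318/0.64)².
n₁ = 1.500 × 13.12 = 19.7.
Round up: n₁ = 20, giving n₂ = 2 × 20 = 40.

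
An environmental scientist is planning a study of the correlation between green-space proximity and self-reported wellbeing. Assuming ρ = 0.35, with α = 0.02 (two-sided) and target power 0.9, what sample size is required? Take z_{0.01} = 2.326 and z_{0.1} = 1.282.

Fisher's z: C = ½·ln((1+r)/(1−r)) = ½·ln(2.0769) = 0.3654.
n = ((z_{α/2} + z_β)/C)² + 3.
(2.326 + 1.282) / 0.3654 = 3.608 / 0.3654 = 9.874.
n = 9.874² + 3 = 97.50 + 3 = 100.5.
Round up.

n = 101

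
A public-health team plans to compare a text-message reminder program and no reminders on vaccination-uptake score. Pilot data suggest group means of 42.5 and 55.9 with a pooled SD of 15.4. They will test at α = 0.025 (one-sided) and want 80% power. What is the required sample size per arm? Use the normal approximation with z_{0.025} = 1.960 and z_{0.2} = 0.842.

n = 21 per group

Cohen's d = |M₁ − M₂| / SD_pooled = |42.5 − 55.9| / 15.4 = 13.4 / 15.4 = 0.870.
For two independent groups with equal n: n = 2·((z_{α} + z_β) / d)².
z_{α} + z_β = 1.960 + 0.842 = 2.802.
n = 2 × (2.802 / 0.870)² = 2 × 3.221² = 2 × 10.37 = 20.7.
Round up to the next whole participant.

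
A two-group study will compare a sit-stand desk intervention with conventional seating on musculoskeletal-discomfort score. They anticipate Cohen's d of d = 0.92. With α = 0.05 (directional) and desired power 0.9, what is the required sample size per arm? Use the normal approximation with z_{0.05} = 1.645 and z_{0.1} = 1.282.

For two independent groups with equal n: n = 2·((z_{α} + z_β) / d)².
z_{α} + z_β = 1.645 + 1.282 = 2.927.
n = 2 × (2.927 / 0.92)² = 2 × 3.182² = 2 × 10.12 = 20.2.
Round up to the next whole participant.

n = 21 per group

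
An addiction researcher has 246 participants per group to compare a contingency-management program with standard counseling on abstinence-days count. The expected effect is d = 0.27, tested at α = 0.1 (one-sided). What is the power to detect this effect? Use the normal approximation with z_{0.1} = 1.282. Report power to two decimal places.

For two equal groups, power = Φ(d·√(n/2) − z_{α}).
d·√(n/2) = 0.27 × √(246/2) = 0.27 × 11.091 = 2.994.
z_β = 2.994 − 1.282 = 1.712.
Power = Φ(1.712) = 0.957.

power ≈ 0.96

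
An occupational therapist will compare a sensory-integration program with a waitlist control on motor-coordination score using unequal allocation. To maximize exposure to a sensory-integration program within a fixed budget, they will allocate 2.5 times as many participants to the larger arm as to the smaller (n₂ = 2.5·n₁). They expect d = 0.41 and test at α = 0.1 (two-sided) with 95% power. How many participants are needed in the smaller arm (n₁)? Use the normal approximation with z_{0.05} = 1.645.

n₁ = 91

With allocation ratio k = n₂/n₁ = 2.5, Var(x̄₁−x̄₂) = σ²(1/n₁ + 1/(k·n₁)) = σ²·(k+1)/(k·n₁).
So n₁ = (1 + 1/k)·((z_{α/2} + z_β)/d)² = 1.400 × (3.290/0.41)².
n₁ = 1.400 × 64.39 = 90.1.
Round up: n₁ = 91, giving n₂ = ⌈2.5 × 91⌉ = ⌈227.5⌉ = 228.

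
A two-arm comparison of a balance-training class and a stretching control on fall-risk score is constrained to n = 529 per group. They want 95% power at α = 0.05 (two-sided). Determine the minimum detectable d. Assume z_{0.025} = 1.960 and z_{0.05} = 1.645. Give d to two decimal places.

d_min ≈ 0.22

For two independent groups of n = 529 each: d_min = (z_{α/2} + z_β)·√(2/n).
z-sum = 1.960 + 1.645 = 3.605.
d_min = 3.605 × √(2/529) = 3.605 × 0.0615 = 0.222.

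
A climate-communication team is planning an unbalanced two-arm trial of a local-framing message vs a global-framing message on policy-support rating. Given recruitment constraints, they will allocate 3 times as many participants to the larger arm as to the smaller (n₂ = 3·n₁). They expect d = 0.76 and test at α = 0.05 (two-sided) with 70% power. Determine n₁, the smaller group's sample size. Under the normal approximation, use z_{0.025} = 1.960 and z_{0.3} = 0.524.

With allocation ratio k = n₂/n₁ = 3, Var(x̄₁−x̄₂) = σ²(1/n₁ + 1/(k·n₁)) = σ²·(k+1)/(k·n₁).
So n₁ = (1 + 1/k)·((z_{α/2} + z_β)/d)² = 1.333 × (2.484/0.76)².
n₁ = 1.333 × 10.68 = 14.2.
Round up: n₁ = 15, giving n₂ = 3 × 15 = 45.

n₁ = 15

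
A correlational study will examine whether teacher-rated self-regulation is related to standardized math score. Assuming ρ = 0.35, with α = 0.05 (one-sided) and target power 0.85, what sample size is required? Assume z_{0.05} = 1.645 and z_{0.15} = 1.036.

n = 57

Fisher's z: C = ½·ln((1+r)/(1−r)) = ½·ln(2.0769) = 0.3654.
n = ((z_{α} + z_β)/C)² + 3.
(1.645 + 1.036) / 0.3654 = 2.681 / 0.3654 = 7.337.
n = 7.337² + 3 = 53.83 + 3 = 56.8.
Round up.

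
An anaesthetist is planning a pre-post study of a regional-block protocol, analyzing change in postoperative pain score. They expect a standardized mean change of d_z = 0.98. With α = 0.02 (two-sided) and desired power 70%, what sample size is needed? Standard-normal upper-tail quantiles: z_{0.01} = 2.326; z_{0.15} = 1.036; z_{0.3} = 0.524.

n = 9 pairs

For a paired (one-sample on differences) test: n = ((z_{α/2} + z_β) / d)².
z_{α/2} + z_β = 2.326 + 0.524 = 2.850.
n = (2.850 / 0.98)² = 2.908² = 8.46.
Round up.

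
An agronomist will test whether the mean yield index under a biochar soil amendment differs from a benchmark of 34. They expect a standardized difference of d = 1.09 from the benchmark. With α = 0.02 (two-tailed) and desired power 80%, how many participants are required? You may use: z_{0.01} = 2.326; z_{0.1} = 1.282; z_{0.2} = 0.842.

n = 9

For a one-sample test: n = ((z_{α/2} + z_β) / d)².
z_{α/2} + z_β = 2.326 + 0.842 = 3.168.
n = (3.168 / 1.09)² = 2.906² = 8.45.
Round up.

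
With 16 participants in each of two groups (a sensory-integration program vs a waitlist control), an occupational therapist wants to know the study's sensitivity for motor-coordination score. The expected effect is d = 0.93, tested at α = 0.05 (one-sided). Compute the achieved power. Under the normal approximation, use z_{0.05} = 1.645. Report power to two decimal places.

For two equal groups, power = Φ(d·√(n/2) − z_{α}).
d·√(n/2) = 0.93 × √(16/2) = 0.93 × 2.828 = 2.630.
z_β = 2.630 − 1.645 = 0.985.
Power = Φ(0.985) = 0.838.

power ≈ 0.84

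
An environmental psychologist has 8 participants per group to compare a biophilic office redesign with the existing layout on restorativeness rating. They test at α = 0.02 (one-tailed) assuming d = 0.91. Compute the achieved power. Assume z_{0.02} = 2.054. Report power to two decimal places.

For two equal groups, power = Φ(d·√(n/2) − z_{α}).
d·√(n/2) = 0.91 × √(8/2) = 0.91 × 2.000 = 1.820.
z_β = 1.820 − 2.054 = -0.234.
Power = Φ(-0.234) = 0.407.

power ≈ 0.41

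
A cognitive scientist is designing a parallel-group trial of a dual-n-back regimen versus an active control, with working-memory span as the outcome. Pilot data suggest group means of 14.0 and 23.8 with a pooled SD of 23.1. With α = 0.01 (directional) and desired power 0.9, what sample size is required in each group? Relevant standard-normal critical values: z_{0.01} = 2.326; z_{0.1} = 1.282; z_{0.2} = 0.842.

n = 145 per group

Cohen's d = |M₁ − M₂| / SD_pooled = |14.0 − 23.8| / 23.1 = 9.8 / 23.1 = 0.424.
For two independent groups with equal n: n = 2·((z_{α} + z_β) / d)².
z_{α} + z_β = 2.326 + 1.282 = 3.608.
n = 2 × (3.608 / 0.424)² = 2 × 8.509² = 2 × 72.41 = 144.8.
Round up to the next whole participant.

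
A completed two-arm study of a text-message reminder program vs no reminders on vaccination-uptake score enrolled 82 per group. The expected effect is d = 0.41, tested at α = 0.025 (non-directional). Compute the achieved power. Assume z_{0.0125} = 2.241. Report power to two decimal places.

power ≈ 0.65

For two equal groups, power = Φ(d·√(n/2) − z_{α/2}).
d·√(n/2) = 0.41 × √(82/2) = 0.41 × 6.403 = 2.625.
z_β = 2.625 − 2.241 = 0.384.
Power = Φ(0.384) = 0.650.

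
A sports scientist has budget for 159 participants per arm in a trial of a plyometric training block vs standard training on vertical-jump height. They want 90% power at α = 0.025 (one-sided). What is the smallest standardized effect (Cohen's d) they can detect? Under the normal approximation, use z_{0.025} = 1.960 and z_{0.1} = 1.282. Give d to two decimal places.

d_min ≈ 0.36

For two independent groups of n = 159 each: d_min = (z_{α} + z_β)·√(2/n).
z-sum = 1.960 + 1.282 = 3.242.
d_min = 3.242 × √(2/159) = 3.242 × 0.1122 = 0.364.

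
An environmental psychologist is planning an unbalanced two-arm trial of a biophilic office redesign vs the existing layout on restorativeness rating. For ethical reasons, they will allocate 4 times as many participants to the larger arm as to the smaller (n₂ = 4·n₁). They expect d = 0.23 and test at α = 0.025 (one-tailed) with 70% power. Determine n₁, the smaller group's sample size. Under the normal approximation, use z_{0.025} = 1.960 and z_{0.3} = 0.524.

n₁ = 146

With allocation ratio k = n₂/n₁ = 4, Var(x̄₁−x̄₂) = σ²(1/n₁ + 1/(k·n₁)) = σ²·(k+1)/(k·n₁).
So n₁ = (1 + 1/k)·((z_{α} + z_β)/d)² = 1.250 × (2.484/0.23)².
n₁ = 1.250 × 116.64 = 145.8.
Round up: n₁ = 146, giving n₂ = 4 × 146 = 584.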